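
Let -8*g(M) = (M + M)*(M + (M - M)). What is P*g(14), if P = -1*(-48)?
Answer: -2352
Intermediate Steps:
g(M) = -M²/4 (g(M) = -(M + M)*(M + (M - M))/8 = -2*M*(M + 0)/8 = -2*M*M/8 = -M²/4)
P = 48
P*g(14) = 48*(-¼*14²) = 48*(-¼*196) = 48*(-49) = -2352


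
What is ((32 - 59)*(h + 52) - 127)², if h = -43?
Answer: 136900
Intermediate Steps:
((32 - 59)*(h + 52) - 127)² = ((32 - 59)*(-43 + 52) - 127)² = (-27*9 - 127)² = (-243 - 127)² = (-370)² = 136900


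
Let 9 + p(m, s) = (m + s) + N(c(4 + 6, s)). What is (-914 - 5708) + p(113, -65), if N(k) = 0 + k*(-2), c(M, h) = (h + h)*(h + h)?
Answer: -40383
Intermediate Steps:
c(M, h) = 4*h² (c(M, h) = (2*h)*(2*h) = 4*h²)
N(k) = -2*k (N(k) = 0 - 2*k = -2*k)
p(m, s) = -9 + m + s - 8*s² (p(m, s) = -9 + ((m + s) - 8*s²) = -9 + (m + s - 8*s²) = -9 + m + s - 8*s²)
(-914 - 5708) + p(113, -65) = (-914 - 5708) + (-9 + 113 - 65 - 8*(-65)²) = -6622 + (-9 + 113 - 65 - 8*4225) = -6622 + (-9 + 113 - 65 - 33800) = -6622 - 33761 = -40383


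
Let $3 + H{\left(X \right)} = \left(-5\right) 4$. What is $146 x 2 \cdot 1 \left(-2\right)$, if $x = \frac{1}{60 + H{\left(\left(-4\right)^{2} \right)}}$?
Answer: $- \frac{584}{37} \approx -15.784$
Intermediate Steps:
$H{\left(X \right)} = -23$ ($H{\left(X \right)} = -3 - 20 = -23$)
$x = \frac{1}{37}$ ($x = \frac{1}{60 - 23} = \frac{1}{37} \approx 0.027027$)
$146 x 2 \cdot 1 \left(-2\right) = 146 \cdot \frac{1}{37} \cdot 2 \cdot 1 \left(-2\right) = \frac{146 \cdot 2 \left(-2\right)}{37} = \frac{146}{37} \left(-4\right) = - \frac{584}{37}$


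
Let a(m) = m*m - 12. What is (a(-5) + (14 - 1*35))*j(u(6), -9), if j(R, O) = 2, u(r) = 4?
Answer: -16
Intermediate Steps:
a(m) = -12 + m² (a(m) = m² - 12 = -12 + m²)
(a(-5) + (14 - 1*35))*j(u(6), -9) = ((-12 + (-5)²) + (14 - 1*35))*2 = ((-12 + 25) + (14 - 35))*2 = (13 - 21)*2 = -8*2 = -16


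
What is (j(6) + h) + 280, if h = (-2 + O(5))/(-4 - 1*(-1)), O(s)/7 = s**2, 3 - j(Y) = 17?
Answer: 625/3 ≈ 208.33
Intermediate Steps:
j(Y) = -14 (j(Y) = 3 - 1*17 = 3 - 17 = -14)
O(s) = 7*s**2
h = -173/3 (h = (-2 + 7*5**2)/(-4 - 1*(-1)) = (-2 + 7*25)/(-4 + 1) = (-2 + 175)/(-3) = -1/3*173 = -173/3 ≈ -57.667)
(j(6) + h) + 280 = (-14 - 173/3) + 280 = -215/3 + 280 = 625/3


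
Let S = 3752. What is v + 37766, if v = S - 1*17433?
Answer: 24085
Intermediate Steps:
v = -13681 (v = 3752 - 1*17433 = 3752 - 17433 = -13681)
v + 37766 = -13681 + 37766 = 24085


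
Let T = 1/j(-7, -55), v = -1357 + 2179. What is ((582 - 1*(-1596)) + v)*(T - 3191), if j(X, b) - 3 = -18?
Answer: -9573200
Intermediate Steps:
j(X, b) = -15 (j(X, b) = 3 - 18 = -15)
v = 822
T = -1/15 (T = 1/(-15) = -1/15 ≈ -0.066667)
((582 - 1*(-1596)) + v)*(T - 3191) = ((582 - 1*(-1596)) + 822)*(-1/15 - 3191) = ((582 + 1596) + 822)*(-47866/15) = (2178 + 822)*(-47866/15) = 3000*(-47866/15) = -9573200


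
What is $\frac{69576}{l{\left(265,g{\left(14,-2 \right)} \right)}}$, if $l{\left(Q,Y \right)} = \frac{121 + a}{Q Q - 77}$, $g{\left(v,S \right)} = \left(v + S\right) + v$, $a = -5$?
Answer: $\frac{1220154312}{29} \approx 4.2074 \cdot 10^{7}$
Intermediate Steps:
$g{\left(v,S \right)} = S + 2 v$ ($g{\left(v,S \right)} = \left(S + v\right) + v = S + 2 v$)
$l{\left(Q,Y \right)} = \frac{116}{-77 + Q^{2}}$ ($l{\left(Q,Y \right)} = \frac{121 - 5}{Q Q - 77} = \frac{116}{Q^{2} - 77} = \frac{116}{-77 + Q^{2}}$)
$\frac{69576}{l{\left(265,g{\left(14,-2 \right)} \right)}} = \frac{69576}{116 \frac{1}{-77 + 265^{2}}} = \frac{69576}{116 \frac{1}{-77 + 70225}} = \frac{69576}{116 \cdot \frac{1}{70148}} = \frac{69576}{\frac{29}{17537}} = 69576 \cdot \frac{17537}{29} = \frac{1220154312}{29}$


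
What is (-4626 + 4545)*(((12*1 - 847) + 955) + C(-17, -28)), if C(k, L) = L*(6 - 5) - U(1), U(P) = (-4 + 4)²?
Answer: -7452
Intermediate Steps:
U(P) = 0 (U(P) = 0² = 0)
C(k, L) = L (C(k, L) = L*(6 - 5) - 1*0 = L*1 + 0 = L + 0 = L)
(-4626 + 4545)*(((12*1 - 847) + 955) + C(-17, -28)) = (-4626 + 4545)*(((12*1 - 847) + 955) - 28) = -81*(((12 - 847) + 955) - 28) = -81*((-835 + 955) - 28) = -81*(120 - 28) = -81*92 = -7452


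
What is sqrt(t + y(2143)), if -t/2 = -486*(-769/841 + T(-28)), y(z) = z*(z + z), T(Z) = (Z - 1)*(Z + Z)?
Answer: sqrt(9051293798)/29 ≈ 3280.6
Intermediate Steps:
T(Z) = 2*Z*(-1 + Z) (T(Z) = (-1 + Z)*(2*Z) = 2*Z*(-1 + Z))
y(z) = 2*z**2 (y(z) = z*(2*z) = 2*z**2)
t = 1326794580/841 (t = -(-972)*(-769/841 + 2*(-28)*(-1 - 28)) = -(-972)*(-769*1/841 + 2*(-28)*(-29)) = -(-972)*(-769/841 + 1624) = -(-972)*1365015/841 = -2*(-663397290/841) = 1326794580/841 ≈ 1.5776e+6)
sqrt(t + y(2143)) = sqrt(1326794580/841 + 2*2143**2) = sqrt(1326794580/841 + 2*4592449) = sqrt(1326794580/841 + 9184898) = sqrt(9051293798/841) = sqrt(9051293798)/29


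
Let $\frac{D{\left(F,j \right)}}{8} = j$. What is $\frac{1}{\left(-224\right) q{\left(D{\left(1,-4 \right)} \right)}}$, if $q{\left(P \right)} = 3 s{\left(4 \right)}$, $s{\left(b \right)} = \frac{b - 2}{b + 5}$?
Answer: $- \frac{3}{448} \approx -0.0066964$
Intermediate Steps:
$D{\left(F,j \right)} = 8 j$
$s{\left(b \right)} = \frac{-2 + b}{5 + b}$
$q{\left(P \right)} = \frac{2}{3}$ ($q{\left(P \right)} = 3 \frac{-2 + 4}{5 + 4} = 3 \cdot \frac{1}{9} \cdot 2 = 3 \cdot \frac{2}{9} = \frac{2}{3}$)
$\frac{1}{\left(-224\right) q{\left(D{\left(1,-4 \right)} \right)}} = \frac{1}{\left(-224\right) \frac{2}{3}} = \frac{1}{- \frac{448}{3}} = - \frac{3}{448}$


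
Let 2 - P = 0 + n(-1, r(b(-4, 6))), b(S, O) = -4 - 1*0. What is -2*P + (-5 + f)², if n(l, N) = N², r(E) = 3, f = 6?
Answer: 15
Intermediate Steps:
b(S, O) = -4 (b(S, O) = -4 + 0 = -4)
P = -7 (P = 2 - (0 + 3²) = 2 - (0 + 9) = 2 - 1*9 = 2 - 9 = -7)
-2*P + (-5 + f)² = -2*(-7) + (-5 + 6)² = 14 + 1² = 14 + 1 = 15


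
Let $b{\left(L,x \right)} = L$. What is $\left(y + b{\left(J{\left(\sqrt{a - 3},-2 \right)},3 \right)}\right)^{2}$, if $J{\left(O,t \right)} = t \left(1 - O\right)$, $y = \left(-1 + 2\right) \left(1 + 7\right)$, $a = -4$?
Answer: $8 + 24 i \sqrt{7} \approx 8.0 + 63.498 i$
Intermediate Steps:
$y = 8$ ($y = 1 \cdot 8 = 8$)
$\left(y + b{\left(J{\left(\sqrt{a - 3},-2 \right)},3 \right)}\right)^{2} = \left(8 - 2 \left(1 - \sqrt{-4 - 3}\right)\right)^{2} = \left(8 - 2 \left(1 - \sqrt{-7}\right)\right)^{2} = \left(8 - 2 \left(1 - i \sqrt{7}\right)\right)^{2} = \left(8 - \left(2 - 2 i \sqrt{7}\right)\right)^{2} = \left(6 + 2 i \sqrt{7}\right)^{2}$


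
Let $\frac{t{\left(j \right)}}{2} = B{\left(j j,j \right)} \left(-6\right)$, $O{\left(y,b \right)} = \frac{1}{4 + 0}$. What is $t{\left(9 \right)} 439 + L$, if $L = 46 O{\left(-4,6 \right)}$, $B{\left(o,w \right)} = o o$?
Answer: $- \frac{69126673}{2} \approx -3.4563 \cdot 10^{7}$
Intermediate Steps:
$O{\left(y,b \right)} = \frac{1}{4}$
$B{\left(o,w \right)} = o^{2}$
$t{\left(j \right)} = - 12 j^{4}$ ($t{\left(j \right)} = 2 \left(j j\right)^{2} \left(-6\right) = 2 \left(j^{2}\right)^{2} \left(-6\right) = 2 j^{4} \left(-6\right) = 2 \left(- 6 j^{4}\right) = - 12 j^{4}$)
$L = \frac{23}{2}$ ($L = 46 \cdot \frac{1}{4} = \frac{23}{2} \approx 11.5$)
$t{\left(9 \right)} 439 + L = - 12 \cdot 9^{4} \cdot 439 + \frac{23}{2} = \left(-12\right) 6561 \cdot 439 + \frac{23}{2} = \left(-78732\right) 439 + \frac{23}{2} = -34563348 + \frac{23}{2} = - \frac{69126673}{2}$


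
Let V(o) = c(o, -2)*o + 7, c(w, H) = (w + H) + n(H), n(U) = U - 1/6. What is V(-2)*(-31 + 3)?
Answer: -1624/3 ≈ -541.33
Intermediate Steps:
n(U) = -1/6 + U (n(U) = U - 1*1/6 = U - 1/6 = -1/6 + U)
c(w, H) = -1/6 + w + 2*H (c(w, H) = (w + H) + (-1/6 + H) = (H + w) + (-1/6 + H) = -1/6 + w + 2*H)
V(o) = 7 + o*(-25/6 + o) (V(o) = (-1/6 + o + 2*(-2))*o + 7 = (-1/6 + o - 4)*o + 7 = (-25/6 + o)*o + 7 = o*(-25/6 + o) + 7 = 7 + o*(-25/6 + o))
V(-2)*(-31 + 3) = (7 + (1/6)*(-2)*(-25 + 6*(-2)))*(-31 + 3) = (7 + (1/6)*(-2)*(-25 - 12))*(-28) = (7 + (1/6)*(-2)*(-37))*(-28) = (7 + 37/3)*(-28) = (58/3)*(-28) = -1624/3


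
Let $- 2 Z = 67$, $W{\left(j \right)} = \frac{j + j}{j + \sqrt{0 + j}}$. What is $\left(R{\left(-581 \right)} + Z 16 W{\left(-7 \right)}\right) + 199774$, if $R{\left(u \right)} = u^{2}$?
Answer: $536397 - 134 i \sqrt{7} \approx 5.364 \cdot 10^{5} - 354.53 i$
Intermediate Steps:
$W{\left(j \right)} = \frac{2 j}{j + \sqrt{j}}$
$Z = - \frac{67}{2}$ ($Z = \left(- \frac{1}{2}\right) 67 = - \frac{67}{2} \approx -33.5$)
$\left(R{\left(-581 \right)} + Z 16 W{\left(-7 \right)}\right) + 199774 = \left(\left(-581\right)^{2} + \left(- \frac{67}{2}\right) 16 \cdot 2 \left(-7\right) \frac{1}{-7 + \sqrt{-7}}\right) + 199774 = \left(337561 - 536 \cdot 2 \left(-7\right) \frac{1}{-7 + i \sqrt{7}}\right) + 199774 = \left(337561 - 536 \left(- \frac{14}{-7 + i \sqrt{7}}\right)\right) + 199774 = \left(337561 + \frac{7504}{-7 + i \sqrt{7}}\right) + 199774 = 537335 + \frac{7504}{-7 + i \sqrt{7}}$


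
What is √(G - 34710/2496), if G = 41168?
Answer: √2633862/8 ≈ 202.86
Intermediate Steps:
√(G - 34710/2496) = √(41168 - 34710/2496) = √(41168 - 34710*1/2496) = √(41168 - 445/32) = √(1316931/32) = √2633862/8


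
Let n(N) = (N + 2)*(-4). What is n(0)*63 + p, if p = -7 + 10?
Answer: -501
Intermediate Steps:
p = 3
n(N) = -8 - 4*N (n(N) = (2 + N)*(-4) = -8 - 4*N)
n(0)*63 + p = (-8 - 4*0)*63 + 3 = (-8 + 0)*63 + 3 = -8*63 + 3 = -504 + 3 = -501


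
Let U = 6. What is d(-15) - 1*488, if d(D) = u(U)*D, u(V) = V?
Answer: -578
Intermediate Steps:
d(D) = 6*D
d(-15) - 1*488 = 6*(-15) - 1*488 = -90 - 488 = -578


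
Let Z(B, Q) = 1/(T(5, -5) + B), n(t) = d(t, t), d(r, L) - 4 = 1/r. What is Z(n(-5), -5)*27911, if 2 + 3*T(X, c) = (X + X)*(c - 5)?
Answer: -139555/151 ≈ -924.21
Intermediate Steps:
d(r, L) = 4 + 1/r
T(X, c) = -⅔ + 2*X*(-5 + c)/3 (T(X, c) = -⅔ + ((X + X)*(c - 5))/3 = -⅔ + ((2*X)*(-5 + c))/3 = -⅔ + (2*X*(-5 + c))/3 = -⅔ + 2*X*(-5 + c)/3)
n(t) = 4 + 1/t
Z(B, Q) = 1/(-34 + B) (Z(B, Q) = 1/((-⅔ - 10/3*5 + (⅔)*5*(-5)) + B) = 1/((-⅔ - 50/3 - 50/3) + B) = 1/(-34 + B))
Z(n(-5), -5)*27911 = 27911/(-34 + (4 + 1/(-5))) = 27911/(-34 + (4 - ⅕)) = 27911/(-34 + 19/5) = 27911/(-151/5) = -5/151*27911 = -139555/151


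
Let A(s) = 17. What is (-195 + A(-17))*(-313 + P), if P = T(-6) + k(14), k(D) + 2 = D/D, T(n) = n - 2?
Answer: 57316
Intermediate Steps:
T(n) = -2 + n
k(D) = -1 (k(D) = -2 + D/D = -2 + 1 = -1)
P = -9 (P = (-2 - 6) - 1 = -8 - 1 = -9)
(-195 + A(-17))*(-313 + P) = (-195 + 17)*(-313 - 9) = -178*(-322) = 57316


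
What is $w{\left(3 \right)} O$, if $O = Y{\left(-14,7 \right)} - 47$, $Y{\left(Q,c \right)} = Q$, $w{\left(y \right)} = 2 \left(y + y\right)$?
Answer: $-732$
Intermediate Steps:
$w{\left(y \right)} = 4 y$ ($w{\left(y \right)} = 2 \cdot 2 y = 4 y$)
$O = -61$ ($O = -14 - 47 = -61$)
$w{\left(3 \right)} O = 4 \cdot 3 \left(-61\right) = 12 \left(-61\right) = -732$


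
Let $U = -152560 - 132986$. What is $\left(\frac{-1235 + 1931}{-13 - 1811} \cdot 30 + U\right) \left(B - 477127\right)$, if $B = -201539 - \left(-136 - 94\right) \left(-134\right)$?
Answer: $\frac{3849381210969}{19} \approx 2.026 \cdot 10^{11}$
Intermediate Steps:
$B = -232359$ ($B = -201539 - \left(-230\right) \left(-134\right) = -201539 - 30820 = -232359$)
$U = -285546$ ($U = -152560 - 132986 = -285546$)
$\left(\frac{-1235 + 1931}{-13 - 1811} \cdot 30 + U\right) \left(B - 477127\right) = \left(\frac{-1235 + 1931}{-13 - 1811} \cdot 30 - 285546\right) \left(-232359 - 477127\right) = \left(\frac{696}{-1824} \cdot 30 - 285546\right) \left(-709486\right) = \left(696 \left(- \frac{1}{1824}\right) 30 - 285546\right) \left(-709486\right) = \left(\left(- \frac{29}{76}\right) 30 - 285546\right) \left(-709486\right) = \left(- \frac{435}{38} - 285546\right) \left(-709486\right) = \left(- \frac{10851183}{38}\right) \left(-709486\right) = \frac{3849381210969}{19}$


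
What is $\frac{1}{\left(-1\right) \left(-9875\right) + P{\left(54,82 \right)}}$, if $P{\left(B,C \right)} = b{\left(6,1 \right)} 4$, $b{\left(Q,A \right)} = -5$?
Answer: $\frac{1}{9855} \approx 0.00010147$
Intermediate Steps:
$P{\left(B,C \right)} = -20$ ($P{\left(B,C \right)} = \left(-5\right) 4 = -20$)
$\frac{1}{\left(-1\right) \left(-9875\right) + P{\left(54,82 \right)}} = \frac{1}{\left(-1\right) \left(-9875\right) - 20} = \frac{1}{9875 - 20} = \frac{1}{9855}$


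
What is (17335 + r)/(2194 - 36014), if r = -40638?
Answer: 23303/33820 ≈ 0.68903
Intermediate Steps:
(17335 + r)/(2194 - 36014) = (17335 - 40638)/(2194 - 36014) = -23303/(-33820) = -23303*(-1/33820) = 23303/33820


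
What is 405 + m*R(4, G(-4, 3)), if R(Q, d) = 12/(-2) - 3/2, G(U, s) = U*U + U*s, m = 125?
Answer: -1065/2 ≈ -532.50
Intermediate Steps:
G(U, s) = U² + U*s
R(Q, d) = -15/2 (R(Q, d) = 12*(-½) - 3*½ = -6 - 3/2 = -15/2)
405 + m*R(4, G(-4, 3)) = 405 + 125*(-15/2) = 405 - 1875/2 = -1065/2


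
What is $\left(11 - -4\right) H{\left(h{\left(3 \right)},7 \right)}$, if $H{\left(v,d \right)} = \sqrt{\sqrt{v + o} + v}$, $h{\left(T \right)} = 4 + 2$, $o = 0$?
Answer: $15 \sqrt{6 + \sqrt{6}} \approx 43.602$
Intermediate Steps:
$h{\left(T \right)} = 6$
$H{\left(v,d \right)} = \sqrt{v + \sqrt{v}}$ ($H{\left(v,d \right)} = \sqrt{\sqrt{v + 0} + v} = \sqrt{\sqrt{v} + v} = \sqrt{v + \sqrt{v}}$)
$\left(11 - -4\right) H{\left(h{\left(3 \right)},7 \right)} = \left(11 - -4\right) \sqrt{6 + \sqrt{6}} = \left(11 + 4\right) \sqrt{6 + \sqrt{6}} = 15 \sqrt{6 + \sqrt{6}}$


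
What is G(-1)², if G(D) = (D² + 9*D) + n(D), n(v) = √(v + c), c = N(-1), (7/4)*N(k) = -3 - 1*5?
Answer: (56 - I*√273)²/49 ≈ 58.429 - 37.766*I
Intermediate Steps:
N(k) = -32/7 (N(k) = 4*(-3 - 1*5)/7 = 4*(-3 - 5)/7 = (4/7)*(-8) = -32/7)
c = -32/7 ≈ -4.5714
n(v) = √(-32/7 + v) (n(v) = √(v - 32/7) = √(-32/7 + v))
G(D) = D² + 9*D + √(-224 + 49*D)/7 (G(D) = (D² + 9*D) + √(-224 + 49*D)/7 = D² + 9*D + √(-224 + 49*D)/7)
G(-1)² = ((-1)² + 9*(-1) + √(-224 + 49*(-1))/7)² = (1 - 9 + √(-224 - 49)/7)² = (1 - 9 + √(-273)/7)² = (1 - 9 + (I*√273)/7)² = (1 - 9 + I*√273/7)² = (-8 + I*√273/7)²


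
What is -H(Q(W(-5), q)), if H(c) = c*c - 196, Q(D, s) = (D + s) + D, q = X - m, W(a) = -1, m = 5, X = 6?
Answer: 195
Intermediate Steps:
q = 1 (q = 6 - 1*5 = 6 - 5 = 1)
Q(D, s) = s + 2*D
H(c) = -196 + c² (H(c) = c² - 196 = -196 + c²)
-H(Q(W(-5), q)) = -(-196 + (1 + 2*(-1))²) = -(-196 + (1 - 2)²) = -(-196 + (-1)²) = -(-196 + 1) = -1*(-195) = 195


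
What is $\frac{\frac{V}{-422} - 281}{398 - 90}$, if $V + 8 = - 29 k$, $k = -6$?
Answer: $- \frac{4241}{4642} \approx -0.91362$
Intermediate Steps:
$V = 166$ ($V = -8 - -174 = -8 + 174 = 166$)
$\frac{\frac{V}{-422} - 281}{398 - 90} = \frac{\frac{166}{-422} - 281}{398 - 90} = \frac{166 \left(- \frac{1}{422}\right) - 281}{308} = \left(- \frac{83}{211} - 281\right) \frac{1}{308} = \left(- \frac{59374}{211}\right) \frac{1}{308} = - \frac{4241}{4642}$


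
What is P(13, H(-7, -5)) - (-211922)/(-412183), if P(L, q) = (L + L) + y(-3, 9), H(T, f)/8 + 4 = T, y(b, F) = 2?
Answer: 492574/17921 ≈ 27.486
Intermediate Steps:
H(T, f) = -32 + 8*T
P(L, q) = 2 + 2*L (P(L, q) = (L + L) + 2 = 2*L + 2 = 2 + 2*L)
P(13, H(-7, -5)) - (-211922)/(-412183) = (2 + 2*13) - (-211922)/(-412183) = (2 + 26) - (-211922)*(-1)/412183 = 28 - 1*9214/17921 = 28 - 9214/17921 = 492574/17921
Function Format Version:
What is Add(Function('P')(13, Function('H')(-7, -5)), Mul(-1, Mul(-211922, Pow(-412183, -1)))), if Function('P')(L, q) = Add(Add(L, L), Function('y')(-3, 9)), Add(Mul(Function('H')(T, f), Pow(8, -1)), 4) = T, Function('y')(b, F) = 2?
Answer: Rational(492574, 17921) ≈ 27.486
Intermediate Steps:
Function('H')(T, f) = Add(-32, Mul(8, T))
Function('P')(L, q) = Add(2, Mul(2, L)) (Function('P')(L, q) = Add(Add(L, L), 2) = Add(Mul(2, L), 2) = Add(2, Mul(2, L)))
Add(Function('P')(13, Function('H')(-7, -5)), Mul(-1, Mul(-211922, Pow(-412183, -1)))) = Add(Add(2, Mul(2, 13)), Mul(-1, Mul(-211922, Pow(-412183, -1)))) = Add(Add(2, 26), Mul(-1, Mul(-211922, Rational(-1, 412183)))) = Add(28, Mul(-1, Rational(9214, 17921))) = Add(28, Rational(-9214, 17921)) = Rational(492574, 17921)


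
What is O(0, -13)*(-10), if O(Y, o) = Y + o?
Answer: 130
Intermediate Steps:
O(0, -13)*(-10) = (0 - 13)*(-10) = -13*(-10) = 130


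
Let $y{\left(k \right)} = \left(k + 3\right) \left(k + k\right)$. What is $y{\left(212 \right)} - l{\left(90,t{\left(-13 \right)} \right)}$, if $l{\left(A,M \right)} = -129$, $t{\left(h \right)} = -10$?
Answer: $91289$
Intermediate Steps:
$y{\left(k \right)} = 2 k \left(3 + k\right)$ ($y{\left(k \right)} = \left(3 + k\right) 2 k = 2 k \left(3 + k\right)$)
$y{\left(212 \right)} - l{\left(90,t{\left(-13 \right)} \right)} = 2 \cdot 212 \left(3 + 212\right) - -129 = 2 \cdot 212 \cdot 215 + 129 = 91160 + 129 = 91289$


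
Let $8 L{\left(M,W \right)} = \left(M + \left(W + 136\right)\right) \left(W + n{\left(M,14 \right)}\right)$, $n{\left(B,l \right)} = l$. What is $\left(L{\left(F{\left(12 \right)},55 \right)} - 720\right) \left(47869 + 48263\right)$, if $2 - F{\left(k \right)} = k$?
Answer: $\frac{161718057}{2} \approx 8.0859 \cdot 10^{7}$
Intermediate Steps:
$F{\left(k \right)} = 2 - k$
$L{\left(M,W \right)} = \frac{\left(14 + W\right) \left(136 + M + W\right)}{8}$ ($L{\left(M,W \right)} = \frac{\left(M + \left(W + 136\right)\right) \left(W + 14\right)}{8} = \frac{\left(M + \left(136 + W\right)\right) \left(14 + W\right)}{8} = \frac{\left(136 + M + W\right) \left(14 + W\right)}{8} = \frac{\left(14 + W\right) \left(136 + M + W\right)}{8}$)
$\left(L{\left(F{\left(12 \right)},55 \right)} - 720\right) \left(47869 + 48263\right) = \left(\left(238 + \frac{55^{2}}{8} + \frac{7 \left(2 - 12\right)}{4} + \frac{75}{4} \cdot 55 + \frac{1}{8} \left(2 - 12\right) 55\right) - 720\right) \left(47869 + 48263\right) = \left(\left(238 + \frac{1}{8} \cdot 3025 + \frac{7 \left(2 - 12\right)}{4} + \frac{4125}{4} + \frac{1}{8} \left(2 - 12\right) 55\right) - 720\right) 96132 = \left(\left(238 + \frac{3025}{8} + \frac{7}{4} \left(-10\right) + \frac{4125}{4} + \frac{1}{8} \left(-10\right) 55\right) - 720\right) 96132 = \left(\left(238 + \frac{3025}{8} - \frac{35}{2} + \frac{4125}{4} - \frac{275}{4}\right) - 720\right) 96132 = \left(\frac{12489}{8} - 720\right) 96132 = \frac{6729}{8} \cdot 96132 = \frac{161718057}{2}$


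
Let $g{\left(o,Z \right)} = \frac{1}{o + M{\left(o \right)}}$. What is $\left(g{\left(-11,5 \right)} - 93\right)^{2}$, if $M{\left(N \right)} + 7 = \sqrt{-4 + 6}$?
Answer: $\frac{448920649}{51842} + \frac{14982 \sqrt{2}}{25921} \approx 8660.2$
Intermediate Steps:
$M{\left(N \right)} = -7 + \sqrt{2}$ ($M{\left(N \right)} = -7 + \sqrt{-4 + 6} = -7 + \sqrt{2}$)
$g{\left(o,Z \right)} = \frac{1}{-7 + o + \sqrt{2}}$ ($g{\left(o,Z \right)} = \frac{1}{o - \left(7 - \sqrt{2}\right)} = \frac{1}{-7 + o + \sqrt{2}}$)
$\left(g{\left(-11,5 \right)} - 93\right)^{2} = \left(\frac{1}{-7 - 11 + \sqrt{2}} - 93\right)^{2} = \left(\frac{1}{-18 + \sqrt{2}} - 93\right)^{2} = \left(-93 + \frac{1}{-18 + \sqrt{2}}\right)^{2}$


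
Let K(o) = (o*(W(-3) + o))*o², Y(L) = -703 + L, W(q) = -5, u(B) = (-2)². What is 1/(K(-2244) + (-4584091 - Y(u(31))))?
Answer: 1/25413116937824 ≈ 3.9350e-14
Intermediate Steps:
u(B) = 4
K(o) = o³*(-5 + o) (K(o) = (o*(-5 + o))*o² = o³*(-5 + o))
1/(K(-2244) + (-4584091 - Y(u(31)))) = 1/((-2244)³*(-5 - 2244) + (-4584091 - (-703 + 4))) = 1/(-11299742784*(-2249) + (-4584091 - 1*(-699))) = 1/(25413121521216 + (-4584091 + 699)) = 1/(25413121521216 - 4583392) = 1/25413116937824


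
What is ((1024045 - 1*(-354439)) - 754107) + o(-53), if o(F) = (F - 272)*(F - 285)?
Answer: 734227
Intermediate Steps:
o(F) = (-285 + F)*(-272 + F) (o(F) = (-272 + F)*(-285 + F) = (-285 + F)*(-272 + F))
((1024045 - 1*(-354439)) - 754107) + o(-53) = ((1024045 - 1*(-354439)) - 754107) + (77520 + (-53)² - 557*(-53)) = ((1024045 + 354439) - 754107) + (77520 + 2809 + 29521) = (1378484 - 754107) + 109850 = 624377 + 109850 = 734227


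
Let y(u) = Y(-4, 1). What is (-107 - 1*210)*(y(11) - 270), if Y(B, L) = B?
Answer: 86858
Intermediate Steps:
y(u) = -4
(-107 - 1*210)*(y(11) - 270) = (-107 - 1*210)*(-4 - 270) = (-107 - 210)*(-274) = -317*(-274) = 86858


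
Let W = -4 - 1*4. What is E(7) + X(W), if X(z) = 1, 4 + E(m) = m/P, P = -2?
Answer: -13/2 ≈ -6.5000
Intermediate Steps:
W = -8 (W = -4 - 4 = -8)
E(m) = -4 - m/2 (E(m) = -4 + m/(-2) = -4 + m*(-1/2) = -4 - m/2)
E(7) + X(W) = (-4 - 1/2*7) + 1 = (-4 - 7/2) + 1 = -15/2 + 1 = -13/2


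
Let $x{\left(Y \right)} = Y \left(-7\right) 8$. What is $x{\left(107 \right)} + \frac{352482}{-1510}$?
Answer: $- \frac{4700201}{755} \approx -6225.4$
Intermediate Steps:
$x{\left(Y \right)} = - 56 Y$ ($x{\left(Y \right)} = - 7 Y 8 = - 56 Y$)
$x{\left(107 \right)} + \frac{352482}{-1510} = \left(-56\right) 107 + \frac{352482}{-1510} = -5992 + 352482 \left(- \frac{1}{1510}\right) = -5992 - \frac{176241}{755} = - \frac{4700201}{755}$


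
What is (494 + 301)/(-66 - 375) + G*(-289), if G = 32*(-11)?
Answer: 14953751/147 ≈ 1.0173e+5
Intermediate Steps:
G = -352
(494 + 301)/(-66 - 375) + G*(-289) = (494 + 301)/(-66 - 375) - 352*(-289) = 795/(-441) + 101728 = 795*(-1/441) + 101728 = -265/147 + 101728 = 14953751/147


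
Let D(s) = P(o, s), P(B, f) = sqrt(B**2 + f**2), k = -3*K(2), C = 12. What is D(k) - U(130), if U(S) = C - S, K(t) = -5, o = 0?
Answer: 133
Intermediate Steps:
k = 15 (k = -3*(-5) = 15)
D(s) = sqrt(s**2) (D(s) = sqrt(0**2 + s**2) = sqrt(0 + s**2) = sqrt(s**2))
U(S) = 12 - S
D(k) - U(130) = sqrt(15**2) - (12 - 1*130) = sqrt(225) - (12 - 130) = 15 - 1*(-118) = 15 + 118 = 133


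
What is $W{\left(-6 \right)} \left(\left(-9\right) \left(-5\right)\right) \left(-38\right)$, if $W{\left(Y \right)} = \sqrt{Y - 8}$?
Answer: $- 1710 i \sqrt{14} \approx - 6398.2 i$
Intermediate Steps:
$W{\left(Y \right)} = \sqrt{-8 + Y}$
$W{\left(-6 \right)} \left(\left(-9\right) \left(-5\right)\right) \left(-38\right) = \sqrt{-8 - 6} \left(\left(-9\right) \left(-5\right)\right) \left(-38\right) = \sqrt{-14} \cdot 45 \left(-38\right) = i \sqrt{14} \cdot 45 \left(-38\right) = 45 i \sqrt{14} \left(-38\right) = - 1710 i \sqrt{14}$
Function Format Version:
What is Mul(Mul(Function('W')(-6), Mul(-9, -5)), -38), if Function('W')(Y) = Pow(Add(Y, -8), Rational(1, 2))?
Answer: Mul(-1710, I, Pow(14, Rational(1, 2))) ≈ Mul(-6398.2, I)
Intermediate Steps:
Function('W')(Y) = Pow(Add(-8, Y), Rational(1, 2))
Mul(Mul(Function('W')(-6), Mul(-9, -5)), -38) = Mul(Mul(Pow(Add(-8, -6), Rational(1, 2)), Mul(-9, -5)), -38) = Mul(Mul(Pow(-14, Rational(1, 2)), 45), -38) = Mul(Mul(Mul(I, Pow(14, Rational(1, 2))), 45), -38) = Mul(Mul(45, I, Pow(14, Rational(1, 2))), -38) = Mul(-1710, I, Pow(14, Rational(1, 2)))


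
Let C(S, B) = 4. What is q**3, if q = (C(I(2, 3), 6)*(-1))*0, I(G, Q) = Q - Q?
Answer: 0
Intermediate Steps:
I(G, Q) = 0
q = 0 (q = (4*(-1))*0 = -4*0 = 0)
q**3 = 0**3 = 0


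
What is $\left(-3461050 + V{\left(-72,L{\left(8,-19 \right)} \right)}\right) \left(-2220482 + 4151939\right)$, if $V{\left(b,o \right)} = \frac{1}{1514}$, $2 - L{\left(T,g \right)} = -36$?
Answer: $- \frac{10120892042341443}{1514} \approx -6.6849 \cdot 10^{12}$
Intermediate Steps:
$L{\left(T,g \right)} = 38$ ($L{\left(T,g \right)} = 2 - -36 = 2 + 36 = 38$)
$V{\left(b,o \right)} = \frac{1}{1514}$
$\left(-3461050 + V{\left(-72,L{\left(8,-19 \right)} \right)}\right) \left(-2220482 + 4151939\right) = \left(-3461050 + \frac{1}{1514}\right) \left(-2220482 + 4151939\right) = \left(- \frac{5240029699}{1514}\right) 1931457 = - \frac{10120892042341443}{1514}$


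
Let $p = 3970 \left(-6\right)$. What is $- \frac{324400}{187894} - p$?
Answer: $\frac{2237655340}{93947} \approx 23818.0$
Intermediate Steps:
$p = -23820$
$- \frac{324400}{187894} - p = - \frac{324400}{187894} - -23820 = \left(-324400\right) \frac{1}{187894} + 23820 = - \frac{162200}{93947} + 23820 = \frac{2237655340}{93947}$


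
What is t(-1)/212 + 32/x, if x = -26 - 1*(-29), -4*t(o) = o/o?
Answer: 27133/2544 ≈ 10.665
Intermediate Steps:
t(o) = -1/4 (t(o) = -o/(4*o) = -1/4*1 = -1/4)
x = 3 (x = -26 + 29 = 3)
t(-1)/212 + 32/x = -1/4/212 + 32/3 = -1/4*1/212 + 32*(1/3) = -1/848 + 32/3 = 27133/2544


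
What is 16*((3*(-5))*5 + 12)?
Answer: -1008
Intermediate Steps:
16*((3*(-5))*5 + 12) = 16*(-15*5 + 12) = 16*(-75 + 12) = 16*(-63) = -1008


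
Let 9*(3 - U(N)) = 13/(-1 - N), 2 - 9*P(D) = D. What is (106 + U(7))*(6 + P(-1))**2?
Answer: 2837821/648 ≈ 4379.4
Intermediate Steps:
P(D) = 2/9 - D/9
U(N) = 3 - 13/(9*(-1 - N))
(106 + U(7))*(6 + P(-1))**2 = (106 + (40 + 27*7)/(9*(1 + 7)))*(6 + (2/9 - 1/9*(-1)))**2 = (106 + (1/9)*(40 + 189)/8)*(6 + (2/9 + 1/9))**2 = (106 + (1/9)*(1/8)*229)*(6 + 1/3)**2 = (106 + 229/72)*(19/3)**2 = (7861/72)*(361/9) = 2837821/648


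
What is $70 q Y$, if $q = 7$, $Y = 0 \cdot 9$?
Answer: $0$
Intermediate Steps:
$Y = 0$
$70 q Y = 70 \cdot 7 \cdot 0 = 70 \cdot 0 = 0$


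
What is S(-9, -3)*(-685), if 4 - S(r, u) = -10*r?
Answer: 58910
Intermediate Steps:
S(r, u) = 4 + 10*r (S(r, u) = 4 - (-10)*r = 4 + 10*r)
S(-9, -3)*(-685) = (4 + 10*(-9))*(-685) = (4 - 90)*(-685) = -86*(-685) = 58910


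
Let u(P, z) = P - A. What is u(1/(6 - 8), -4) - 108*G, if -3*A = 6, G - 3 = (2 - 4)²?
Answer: -1509/2 ≈ -754.50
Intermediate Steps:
G = 7 (G = 3 + (2 - 4)² = 3 + (-2)² = 3 + 4 = 7)
A = -2 (A = -⅓*6 = -2)
u(P, z) = 2 + P (u(P, z) = P - 1*(-2) = P + 2 = 2 + P)
u(1/(6 - 8), -4) - 108*G = (2 + 1/(6 - 8)) - 108*7 = (2 + 1/(-2)) - 756 = (2 - ½) - 756 = 3/2 - 756 = -1509/2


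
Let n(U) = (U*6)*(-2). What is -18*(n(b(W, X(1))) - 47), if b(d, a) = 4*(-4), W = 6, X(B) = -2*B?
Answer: -2610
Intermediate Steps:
b(d, a) = -16
n(U) = -12*U (n(U) = (6*U)*(-2) = -12*U)
-18*(n(b(W, X(1))) - 47) = -18*(-12*(-16) - 47) = -18*(192 - 47) = -18*145 = -2610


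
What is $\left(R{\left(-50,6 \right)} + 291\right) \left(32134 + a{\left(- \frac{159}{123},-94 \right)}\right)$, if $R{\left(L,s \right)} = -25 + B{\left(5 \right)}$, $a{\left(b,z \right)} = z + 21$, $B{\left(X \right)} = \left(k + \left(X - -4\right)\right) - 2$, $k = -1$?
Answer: $8720592$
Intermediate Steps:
$B{\left(X \right)} = 1 + X$ ($B{\left(X \right)} = \left(-1 + \left(X - -4\right)\right) - 2 = \left(-1 + \left(X + 4\right)\right) - 2 = \left(-1 + \left(4 + X\right)\right) - 2 = \left(3 + X\right) - 2 = 1 + X$)
$a{\left(b,z \right)} = 21 + z$
$R{\left(L,s \right)} = -19$ ($R{\left(L,s \right)} = -25 + \left(1 + 5\right) = -25 + 6 = -19$)
$\left(R{\left(-50,6 \right)} + 291\right) \left(32134 + a{\left(- \frac{159}{123},-94 \right)}\right) = \left(-19 + 291\right) \left(32134 + \left(21 - 94\right)\right) = 272 \left(32134 - 73\right) = 272 \cdot 32061 = 8720592$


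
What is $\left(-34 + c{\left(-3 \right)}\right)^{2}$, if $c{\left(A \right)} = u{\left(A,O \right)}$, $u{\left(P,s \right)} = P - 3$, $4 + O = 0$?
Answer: $1600$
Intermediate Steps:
$O = -4$ ($O = -4 + 0 = -4$)
$u{\left(P,s \right)} = -3 + P$
$c{\left(A \right)} = -3 + A$
$\left(-34 + c{\left(-3 \right)}\right)^{2} = \left(-34 - 6\right)^{2} = \left(-40\right)^{2} = 1600$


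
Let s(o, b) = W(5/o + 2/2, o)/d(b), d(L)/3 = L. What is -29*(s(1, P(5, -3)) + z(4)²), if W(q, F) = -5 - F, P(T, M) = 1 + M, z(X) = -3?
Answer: -290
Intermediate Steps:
d(L) = 3*L
s(o, b) = (-5 - o)/(3*b) (s(o, b) = (-5 - o)/((3*b)) = (-5 - o)*(1/(3*b)) = (-5 - o)/(3*b))
-29*(s(1, P(5, -3)) + z(4)²) = -29*((-5 - 1*1)/(3*(1 - 3)) + (-3)²) = -29*((⅓)*(-5 - 1)/(-2) + 9) = -29*((⅓)*(-½)*(-6) + 9) = -29*(1 + 9) = -29*10 = -290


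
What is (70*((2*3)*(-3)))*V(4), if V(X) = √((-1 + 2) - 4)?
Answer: -1260*I*√3 ≈ -2182.4*I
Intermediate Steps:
V(X) = I*√3 (V(X) = √(1 - 4) = √(-3) = I*√3)
(70*((2*3)*(-3)))*V(4) = (70*((2*3)*(-3)))*(I*√3) = (70*(6*(-3)))*(I*√3) = (70*(-18))*(I*√3) = -1260*I*√3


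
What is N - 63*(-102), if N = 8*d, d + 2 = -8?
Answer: 6346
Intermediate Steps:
d = -10 (d = -2 - 8 = -10)
N = -80 (N = 8*(-10) = -80)
N - 63*(-102) = -80 - 63*(-102) = -80 + 6426 = 6346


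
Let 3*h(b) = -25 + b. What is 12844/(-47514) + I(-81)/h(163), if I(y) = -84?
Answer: -1145500/546411 ≈ -2.0964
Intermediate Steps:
h(b) = -25/3 + b/3 (h(b) = (-25 + b)/3 = -25/3 + b/3)
12844/(-47514) + I(-81)/h(163) = 12844/(-47514) - 84/(-25/3 + (1/3)*163) = 12844*(-1/47514) - 84/(-25/3 + 163/3) = -6422/23757 - 84/46 = -6422/23757 - 84*1/46 = -6422/23757 - 42/23 = -1145500/546411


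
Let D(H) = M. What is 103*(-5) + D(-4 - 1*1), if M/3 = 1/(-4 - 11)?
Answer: -2576/5 ≈ -515.20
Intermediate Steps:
M = -⅕ (M = 3/(-4 - 11) = 3/(-15) = 3*(-1/15) = -⅕ ≈ -0.20000)
D(H) = -⅕
103*(-5) + D(-4 - 1*1) = 103*(-5) - ⅕ = -515 - ⅕ = -2576/5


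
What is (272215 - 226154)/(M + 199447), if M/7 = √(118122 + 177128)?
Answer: 9186728267/39764638559 - 1612135*√11810/39764638559 ≈ 0.22662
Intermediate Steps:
M = 35*√11810 (M = 7*√(118122 + 177128) = 7*√295250 = 7*(5*√11810) = 35*√11810 ≈ 3803.6)
(272215 - 226154)/(M + 199447) = (272215 - 226154)/(35*√11810 + 199447) = 46061/(199447 + 35*√11810)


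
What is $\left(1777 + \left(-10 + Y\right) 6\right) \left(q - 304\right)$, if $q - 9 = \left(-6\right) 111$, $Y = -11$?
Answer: $-1586611$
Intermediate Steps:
$q = -657$ ($q = 9 - 666 = -657$)
$\left(1777 + \left(-10 + Y\right) 6\right) \left(q - 304\right) = \left(1777 + \left(-10 - 11\right) 6\right) \left(-657 - 304\right) = \left(1777 - 126\right) \left(-961\right) = 1651 \left(-961\right) = -1586611$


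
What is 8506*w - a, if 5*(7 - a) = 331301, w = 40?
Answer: 2032466/5 ≈ 4.0649e+5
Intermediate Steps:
a = -331266/5 (a = 7 - ⅕*331301 = 7 - 331301/5 = -331266/5 ≈ -66253.)
8506*w - a = 8506*40 - 1*(-331266/5) = 340240 + 331266/5 = 2032466/5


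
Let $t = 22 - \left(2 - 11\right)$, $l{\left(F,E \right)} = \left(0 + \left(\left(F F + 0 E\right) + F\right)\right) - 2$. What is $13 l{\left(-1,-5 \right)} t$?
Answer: $-806$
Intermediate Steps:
$l{\left(F,E \right)} = -2 + F + F^{2}$ ($l{\left(F,E \right)} = \left(0 + \left(\left(F^{2} + 0\right) + F\right)\right) - 2 = \left(0 + \left(F^{2} + F\right)\right) - 2 = \left(0 + \left(F + F^{2}\right)\right) - 2 = \left(F + F^{2}\right) - 2 = -2 + F + F^{2}$)
$t = 31$ ($t = 22 - \left(2 - 11\right) = 22 - -9 = 22 + 9 = 31$)
$13 l{\left(-1,-5 \right)} t = 13 \left(-2 - 1 + \left(-1\right)^{2}\right) 31 = 13 \left(-2 - 1 + 1\right) 31 = 13 \left(-2\right) 31 = \left(-26\right) 31 = -806$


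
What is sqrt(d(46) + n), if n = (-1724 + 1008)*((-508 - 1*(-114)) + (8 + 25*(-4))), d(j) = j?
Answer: sqrt(348022) ≈ 589.93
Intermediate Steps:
n = 347976 (n = -716*((-508 + 114) + (8 - 100)) = -716*(-394 - 92) = -716*(-486) = 347976)
sqrt(d(46) + n) = sqrt(46 + 347976) = sqrt(348022)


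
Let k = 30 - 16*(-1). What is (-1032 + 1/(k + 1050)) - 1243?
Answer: -2493399/1096 ≈ -2275.0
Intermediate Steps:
k = 46 (k = 30 + 16 = 46)
(-1032 + 1/(k + 1050)) - 1243 = (-1032 + 1/(46 + 1050)) - 1243 = (-1032 + 1/1096) - 1243 = -1131071/1096 - 1243 = -2493399/1096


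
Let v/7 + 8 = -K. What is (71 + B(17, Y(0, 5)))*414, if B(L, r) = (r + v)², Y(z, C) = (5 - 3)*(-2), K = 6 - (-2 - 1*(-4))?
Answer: 3235410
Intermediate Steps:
K = 4 (K = 6 - (-2 + 4) = 6 - 1*2 = 6 - 2 = 4)
Y(z, C) = -4 (Y(z, C) = 2*(-2) = -4)
v = -84 (v = -56 + 7*(-1*4) = -56 + 7*(-4) = -56 - 28 = -84)
B(L, r) = (-84 + r)² (B(L, r) = (r - 84)² = (-84 + r)²)
(71 + B(17, Y(0, 5)))*414 = (71 + (-84 - 4)²)*414 = (71 + (-88)²)*414 = (71 + 7744)*414 = 7815*414 = 3235410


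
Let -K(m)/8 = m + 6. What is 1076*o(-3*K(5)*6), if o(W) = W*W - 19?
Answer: 2699723812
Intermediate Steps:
K(m) = -48 - 8*m (K(m) = -8*(m + 6) = -8*(6 + m) = -48 - 8*m)
o(W) = -19 + W**2 (o(W) = W**2 - 19 = -19 + W**2)
1076*o(-3*K(5)*6) = 1076*(-19 + (-3*(-48 - 8*5)*6)**2) = 1076*(-19 + (-3*(-48 - 40)*6)**2) = 1076*(-19 + (-3*(-88)*6)**2) = 1076*(-19 + (264*6)**2) = 1076*(-19 + 1584**2) = 1076*(-19 + 2509056) = 1076*2509037 = 2699723812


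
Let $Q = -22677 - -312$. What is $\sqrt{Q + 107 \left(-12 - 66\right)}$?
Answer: $i \sqrt{30711} \approx 175.25 i$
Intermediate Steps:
$Q = -22365$ ($Q = -22677 + 312 = -22365$)
$\sqrt{Q + 107 \left(-12 - 66\right)} = \sqrt{-22365 + 107 \left(-12 - 66\right)} = \sqrt{-22365 + 107 \left(-78\right)} = \sqrt{-22365 - 8346} = \sqrt{-30711} = i \sqrt{30711}$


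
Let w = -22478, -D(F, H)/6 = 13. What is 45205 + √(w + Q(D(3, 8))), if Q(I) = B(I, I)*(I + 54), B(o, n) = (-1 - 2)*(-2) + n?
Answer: 45205 + 5*I*√830 ≈ 45205.0 + 144.05*I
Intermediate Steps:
D(F, H) = -78 (D(F, H) = -6*13 = -78)
B(o, n) = 6 + n (B(o, n) = -3*(-2) + n = 6 + n)
Q(I) = (6 + I)*(54 + I) (Q(I) = (6 + I)*(I + 54) = (6 + I)*(54 + I))
45205 + √(w + Q(D(3, 8))) = 45205 + √(-22478 + (6 - 78)*(54 - 78)) = 45205 + √(-22478 - 72*(-24)) = 45205 + √(-22478 + 1728) = 45205 + √(-20750) = 45205 + 5*I*√830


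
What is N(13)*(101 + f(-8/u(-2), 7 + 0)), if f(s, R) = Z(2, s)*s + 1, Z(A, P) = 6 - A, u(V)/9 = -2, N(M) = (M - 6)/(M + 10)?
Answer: 6538/207 ≈ 31.585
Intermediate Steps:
N(M) = (-6 + M)/(10 + M)
u(V) = -18 (u(V) = 9*(-2) = -18)
f(s, R) = 1 + 4*s (f(s, R) = (6 - 1*2)*s + 1 = (6 - 2)*s + 1 = 4*s + 1 = 1 + 4*s)
N(13)*(101 + f(-8/u(-2), 7 + 0)) = ((-6 + 13)/(10 + 13))*(101 + (1 + 4*(-8/(-18)))) = (7/23)*(101 + (1 + 4*(-8*(-1/18)))) = ((1/23)*7)*(101 + (1 + 4*(4/9))) = 7*(101 + (1 + 16/9))/23 = 7*(101 + 25/9)/23 = (7/23)*(934/9) = 6538/207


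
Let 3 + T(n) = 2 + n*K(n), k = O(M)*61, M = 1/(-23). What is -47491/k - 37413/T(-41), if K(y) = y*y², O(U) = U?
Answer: 1028851861829/57457120 ≈ 17906.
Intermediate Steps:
M = -1/23 ≈ -0.043478
K(y) = y³
k = -61/23 (k = -1/23*61 = -61/23 ≈ -2.6522)
T(n) = -1 + n⁴ (T(n) = -3 + (2 + n*n³) = -3 + (2 + n⁴) = -1 + n⁴)
-47491/k - 37413/T(-41) = -47491/(-61/23) - 37413/(-1 + (-41)⁴) = -47491*(-23/61) - 37413/(-1 + 2825761) = 1092293/61 - 37413/2825760 = 1092293/61 - 37413*1/2825760 = 1092293/61 - 12471/941920 = 1028851861829/57457120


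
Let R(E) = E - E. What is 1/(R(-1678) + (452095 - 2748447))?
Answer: -1/2296352 ≈ -4.3547e-7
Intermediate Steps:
R(E) = 0
1/(R(-1678) + (452095 - 2748447)) = 1/(0 + (452095 - 2748447)) = 1/(0 - 2296352) = 1/(-2296352) = -1/2296352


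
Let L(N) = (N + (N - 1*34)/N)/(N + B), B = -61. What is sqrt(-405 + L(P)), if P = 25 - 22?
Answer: 2*I*sqrt(766122)/87 ≈ 20.121*I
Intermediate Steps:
P = 3
L(N) = (N + (-34 + N)/N)/(-61 + N) (L(N) = (N + (N - 1*34)/N)/(N - 61) = (N + (N - 34)/N)/(-61 + N) = (N + (-34 + N)/N)/(-61 + N))
sqrt(-405 + L(P)) = sqrt(-405 + (-34 + 3 + 3**2)/(3*(-61 + 3))) = sqrt(-405 + (1/3)*(-34 + 3 + 9)/(-58)) = sqrt(-405 + (1/3)*(-1/58)*(-22)) = sqrt(-405 + 11/87) = sqrt(-35224/87) = 2*I*sqrt(766122)/87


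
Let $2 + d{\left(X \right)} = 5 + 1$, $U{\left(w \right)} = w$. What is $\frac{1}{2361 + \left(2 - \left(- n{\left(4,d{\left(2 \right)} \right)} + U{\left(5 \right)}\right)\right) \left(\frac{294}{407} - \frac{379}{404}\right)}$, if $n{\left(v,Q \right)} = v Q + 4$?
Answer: $\frac{164428}{387611399} \approx 0.00042421$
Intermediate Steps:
$d{\left(X \right)} = 4$ ($d{\left(X \right)} = -2 + \left(5 + 1\right) = -2 + 6 = 4$)
$n{\left(v,Q \right)} = 4 + Q v$ ($n{\left(v,Q \right)} = Q v + 4 = 4 + Q v$)
$\frac{1}{2361 + \left(2 - \left(- n{\left(4,d{\left(2 \right)} \right)} + U{\left(5 \right)}\right)\right) \left(\frac{294}{407} - \frac{379}{404}\right)} = \frac{1}{2361 + \left(2 + \left(\left(4 + 4 \cdot 4\right) - 5\right)\right) \left(\frac{294}{407} - \frac{379}{404}\right)} = \frac{1}{2361 + \left(2 + \left(\left(4 + 16\right) - 5\right)\right) \left(294 \cdot \frac{1}{407} - \frac{379}{404}\right)} = \frac{1}{2361 + \left(2 + \left(20 - 5\right)\right) \left(\frac{294}{407} - \frac{379}{404}\right)} = \frac{1}{2361 + \left(2 + 15\right) \left(- \frac{35477}{164428}\right)} = \frac{1}{2361 + 17 \left(- \frac{35477}{164428}\right)} = \frac{1}{2361 - \frac{603109}{164428}} = \frac{1}{\frac{387611399}{164428}} = \frac{164428}{387611399}$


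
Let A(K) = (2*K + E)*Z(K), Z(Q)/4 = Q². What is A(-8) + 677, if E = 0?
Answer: -3419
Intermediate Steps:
Z(Q) = 4*Q²
A(K) = 8*K³ (A(K) = (2*K + 0)*(4*K²) = (2*K)*(4*K²) = 8*K³)
A(-8) + 677 = 8*(-8)³ + 677 = 8*(-512) + 677 = -4096 + 677 = -3419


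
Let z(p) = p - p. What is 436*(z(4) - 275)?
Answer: -119900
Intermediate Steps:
z(p) = 0
436*(z(4) - 275) = 436*(0 - 275) = 436*(-275) = -119900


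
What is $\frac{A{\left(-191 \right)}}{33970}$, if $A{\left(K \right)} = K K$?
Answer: $\frac{36481}{33970} \approx 1.0739$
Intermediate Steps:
$A{\left(K \right)} = K^{2}$
$\frac{A{\left(-191 \right)}}{33970} = \frac{\left(-191\right)^{2}}{33970} = 36481 \cdot \frac{1}{33970} = \frac{36481}{33970}$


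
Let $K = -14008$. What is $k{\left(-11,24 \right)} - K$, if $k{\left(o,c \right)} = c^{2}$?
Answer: $14584$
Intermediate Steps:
$k{\left(-11,24 \right)} - K = 24^{2} - -14008 = 576 + 14008 = 14584$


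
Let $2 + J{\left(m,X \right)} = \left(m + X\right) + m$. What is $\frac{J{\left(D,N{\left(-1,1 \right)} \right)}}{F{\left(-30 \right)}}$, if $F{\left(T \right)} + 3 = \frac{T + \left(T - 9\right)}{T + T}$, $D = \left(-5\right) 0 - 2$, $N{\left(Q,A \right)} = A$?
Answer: $\frac{100}{37} \approx 2.7027$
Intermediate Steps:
$D = -2$ ($D = 0 - 2 = -2$)
$J{\left(m,X \right)} = -2 + X + 2 m$ ($J{\left(m,X \right)} = -2 + \left(\left(m + X\right) + m\right) = -2 + \left(\left(X + m\right) + m\right) = -2 + \left(X + 2 m\right) = -2 + X + 2 m$)
$F{\left(T \right)} = -3 + \frac{-9 + 2 T}{2 T}$ ($F{\left(T \right)} = -3 + \frac{T + \left(T - 9\right)}{T + T} = -3 + \frac{T + \left(-9 + T\right)}{2 T} = -3 + \left(-9 + 2 T\right) \frac{1}{2 T} = -3 + \frac{-9 + 2 T}{2 T}$)
$\frac{J{\left(D,N{\left(-1,1 \right)} \right)}}{F{\left(-30 \right)}} = \frac{-2 + 1 + 2 \left(-2\right)}{-2 - \frac{9}{2 \left(-30\right)}} = \frac{-2 + 1 - 4}{-2 - - \frac{3}{20}} = - \frac{5}{-2 + \frac{3}{20}} = - \frac{5}{- \frac{37}{20}} = \left(-5\right) \left(- \frac{20}{37}\right) = \frac{100}{37}$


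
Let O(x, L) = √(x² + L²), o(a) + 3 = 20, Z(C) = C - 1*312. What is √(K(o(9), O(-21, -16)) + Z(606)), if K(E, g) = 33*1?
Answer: √327 ≈ 18.083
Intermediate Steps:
Z(C) = -312 + C (Z(C) = C - 312 = -312 + C)
o(a) = 17 (o(a) = -3 + 20 = 17)
O(x, L) = √(L² + x²)
K(E, g) = 33
√(K(o(9), O(-21, -16)) + Z(606)) = √(33 + (-312 + 606)) = √(33 + 294) = √327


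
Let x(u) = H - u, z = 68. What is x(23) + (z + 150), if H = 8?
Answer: 203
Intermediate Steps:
x(u) = 8 - u
x(23) + (z + 150) = (8 - 1*23) + (68 + 150) = (8 - 23) + 218 = -15 + 218 = 203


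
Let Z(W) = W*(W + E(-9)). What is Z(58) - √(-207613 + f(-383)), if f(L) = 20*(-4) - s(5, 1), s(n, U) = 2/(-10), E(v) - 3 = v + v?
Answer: 2494 - 8*I*√81130/5 ≈ 2494.0 - 455.73*I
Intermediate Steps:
E(v) = 3 + 2*v (E(v) = 3 + (v + v) = 3 + 2*v)
s(n, U) = -⅕ (s(n, U) = 2*(-⅒) = -⅕)
f(L) = -399/5 (f(L) = 20*(-4) - 1*(-⅕) = -80 + ⅕ = -399/5)
Z(W) = W*(-15 + W) (Z(W) = W*(W + (3 + 2*(-9))) = W*(W + (3 - 18)) = W*(W - 15) = W*(-15 + W))
Z(58) - √(-207613 + f(-383)) = 58*(-15 + 58) - √(-207613 - 399/5) = 58*43 - √(-1038464/5) = 2494 - 8*I*√81130/5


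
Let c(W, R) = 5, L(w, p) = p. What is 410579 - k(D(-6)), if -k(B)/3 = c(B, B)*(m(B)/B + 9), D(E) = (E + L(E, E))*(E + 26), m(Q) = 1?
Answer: 6571423/16 ≈ 4.1071e+5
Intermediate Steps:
D(E) = 2*E*(26 + E) (D(E) = (E + E)*(E + 26) = (2*E)*(26 + E) = 2*E*(26 + E))
k(B) = -135 - 15/B (k(B) = -15*(1/B + 9) = -15*(9 + 1/B) = -3*(45 + 5/B) = -135 - 15/B)
410579 - k(D(-6)) = 410579 - (-135 - 15*(-1/(12*(26 - 6)))) = 410579 - (-135 - 15/(2*(-6)*20)) = 410579 - (-135 - 15/(-240)) = 410579 - (-135 - 15*(-1/240)) = 410579 - (-135 + 1/16) = 410579 - 1*(-2159/16) = 410579 + 2159/16 = 6571423/16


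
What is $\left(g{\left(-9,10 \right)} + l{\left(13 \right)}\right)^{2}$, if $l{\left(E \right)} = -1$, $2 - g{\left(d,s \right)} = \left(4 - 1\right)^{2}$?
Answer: $64$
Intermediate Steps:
$g{\left(d,s \right)} = -7$ ($g{\left(d,s \right)} = 2 - \left(4 - 1\right)^{2} = 2 - 3^{2} = 2 - 9 = -7$)
$\left(g{\left(-9,10 \right)} + l{\left(13 \right)}\right)^{2} = \left(-7 - 1\right)^{2} = \left(-8\right)^{2} = 64$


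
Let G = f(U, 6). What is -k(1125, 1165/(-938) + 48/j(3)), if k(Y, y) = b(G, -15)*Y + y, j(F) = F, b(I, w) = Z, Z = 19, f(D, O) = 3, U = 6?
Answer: -20063593/938 ≈ -21390.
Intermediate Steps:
G = 3
b(I, w) = 19
k(Y, y) = y + 19*Y (k(Y, y) = 19*Y + y = y + 19*Y)
-k(1125, 1165/(-938) + 48/j(3)) = -((1165/(-938) + 48/3) + 19*1125) = -((1165*(-1/938) + 48*(⅓)) + 21375) = -((-1165/938 + 16) + 21375) = -(13843/938 + 21375) = -1*20063593/938 = -20063593/938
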